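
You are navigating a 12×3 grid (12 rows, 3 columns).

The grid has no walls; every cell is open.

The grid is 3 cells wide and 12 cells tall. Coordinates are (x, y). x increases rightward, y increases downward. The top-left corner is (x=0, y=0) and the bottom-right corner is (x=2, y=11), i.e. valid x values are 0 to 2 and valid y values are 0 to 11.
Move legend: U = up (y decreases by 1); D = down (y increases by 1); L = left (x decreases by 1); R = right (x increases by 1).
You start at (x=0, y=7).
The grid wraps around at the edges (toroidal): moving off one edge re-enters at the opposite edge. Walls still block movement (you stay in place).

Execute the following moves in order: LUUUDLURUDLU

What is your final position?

Answer: Final position: (x=1, y=3)

Derivation:
Start: (x=0, y=7)
  L (left): (x=0, y=7) -> (x=2, y=7)
  U (up): (x=2, y=7) -> (x=2, y=6)
  U (up): (x=2, y=6) -> (x=2, y=5)
  U (up): (x=2, y=5) -> (x=2, y=4)
  D (down): (x=2, y=4) -> (x=2, y=5)
  L (left): (x=2, y=5) -> (x=1, y=5)
  U (up): (x=1, y=5) -> (x=1, y=4)
  R (right): (x=1, y=4) -> (x=2, y=4)
  U (up): (x=2, y=4) -> (x=2, y=3)
  D (down): (x=2, y=3) -> (x=2, y=4)
  L (left): (x=2, y=4) -> (x=1, y=4)
  U (up): (x=1, y=4) -> (x=1, y=3)
Final: (x=1, y=3)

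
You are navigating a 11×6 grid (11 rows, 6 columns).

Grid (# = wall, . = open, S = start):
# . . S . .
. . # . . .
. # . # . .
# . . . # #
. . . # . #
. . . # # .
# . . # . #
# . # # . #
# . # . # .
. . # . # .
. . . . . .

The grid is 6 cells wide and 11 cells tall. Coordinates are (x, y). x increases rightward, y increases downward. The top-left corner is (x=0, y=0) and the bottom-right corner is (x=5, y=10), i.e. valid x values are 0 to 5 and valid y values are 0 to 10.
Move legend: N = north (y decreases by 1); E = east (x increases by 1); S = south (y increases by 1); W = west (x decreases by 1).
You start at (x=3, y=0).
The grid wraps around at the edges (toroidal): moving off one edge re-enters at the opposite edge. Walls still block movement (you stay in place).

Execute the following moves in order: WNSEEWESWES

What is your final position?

Answer: Final position: (x=4, y=2)

Derivation:
Start: (x=3, y=0)
  W (west): (x=3, y=0) -> (x=2, y=0)
  N (north): (x=2, y=0) -> (x=2, y=10)
  S (south): (x=2, y=10) -> (x=2, y=0)
  E (east): (x=2, y=0) -> (x=3, y=0)
  E (east): (x=3, y=0) -> (x=4, y=0)
  W (west): (x=4, y=0) -> (x=3, y=0)
  E (east): (x=3, y=0) -> (x=4, y=0)
  S (south): (x=4, y=0) -> (x=4, y=1)
  W (west): (x=4, y=1) -> (x=3, y=1)
  E (east): (x=3, y=1) -> (x=4, y=1)
  S (south): (x=4, y=1) -> (x=4, y=2)
Final: (x=4, y=2)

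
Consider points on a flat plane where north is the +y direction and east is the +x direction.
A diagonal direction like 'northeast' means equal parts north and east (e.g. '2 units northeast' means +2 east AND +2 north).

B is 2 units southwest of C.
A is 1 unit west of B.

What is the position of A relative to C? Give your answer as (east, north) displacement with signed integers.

Answer: A is at (east=-3, north=-2) relative to C.

Derivation:
Place C at the origin (east=0, north=0).
  B is 2 units southwest of C: delta (east=-2, north=-2); B at (east=-2, north=-2).
  A is 1 unit west of B: delta (east=-1, north=+0); A at (east=-3, north=-2).
Therefore A relative to C: (east=-3, north=-2).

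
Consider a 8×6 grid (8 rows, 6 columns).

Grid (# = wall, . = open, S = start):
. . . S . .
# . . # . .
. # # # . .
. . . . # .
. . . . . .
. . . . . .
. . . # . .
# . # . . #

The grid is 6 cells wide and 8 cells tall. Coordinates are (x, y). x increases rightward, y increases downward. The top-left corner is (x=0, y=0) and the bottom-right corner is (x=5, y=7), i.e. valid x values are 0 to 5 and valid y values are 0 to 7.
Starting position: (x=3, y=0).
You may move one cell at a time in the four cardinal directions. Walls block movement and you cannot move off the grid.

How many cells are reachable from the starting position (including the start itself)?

BFS flood-fill from (x=3, y=0):
  Distance 0: (x=3, y=0)
  Distance 1: (x=2, y=0), (x=4, y=0)
  Distance 2: (x=1, y=0), (x=5, y=0), (x=2, y=1), (x=4, y=1)
  Distance 3: (x=0, y=0), (x=1, y=1), (x=5, y=1), (x=4, y=2)
  Distance 4: (x=5, y=2)
  Distance 5: (x=5, y=3)
  Distance 6: (x=5, y=4)
  Distance 7: (x=4, y=4), (x=5, y=5)
  Distance 8: (x=3, y=4), (x=4, y=5), (x=5, y=6)
  Distance 9: (x=3, y=3), (x=2, y=4), (x=3, y=5), (x=4, y=6)
  Distance 10: (x=2, y=3), (x=1, y=4), (x=2, y=5), (x=4, y=7)
  Distance 11: (x=1, y=3), (x=0, y=4), (x=1, y=5), (x=2, y=6), (x=3, y=7)
  Distance 12: (x=0, y=3), (x=0, y=5), (x=1, y=6)
  Distance 13: (x=0, y=2), (x=0, y=6), (x=1, y=7)
Total reachable: 38 (grid has 38 open cells total)

Answer: Reachable cells: 38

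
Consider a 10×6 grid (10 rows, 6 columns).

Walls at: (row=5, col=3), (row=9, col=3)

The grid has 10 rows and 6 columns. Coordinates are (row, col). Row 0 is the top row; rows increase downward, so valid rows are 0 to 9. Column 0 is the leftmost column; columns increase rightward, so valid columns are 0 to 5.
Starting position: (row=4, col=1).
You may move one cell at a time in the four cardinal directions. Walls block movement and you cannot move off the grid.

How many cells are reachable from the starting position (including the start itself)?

BFS flood-fill from (row=4, col=1):
  Distance 0: (row=4, col=1)
  Distance 1: (row=3, col=1), (row=4, col=0), (row=4, col=2), (row=5, col=1)
  Distance 2: (row=2, col=1), (row=3, col=0), (row=3, col=2), (row=4, col=3), (row=5, col=0), (row=5, col=2), (row=6, col=1)
  Distance 3: (row=1, col=1), (row=2, col=0), (row=2, col=2), (row=3, col=3), (row=4, col=4), (row=6, col=0), (row=6, col=2), (row=7, col=1)
  Distance 4: (row=0, col=1), (row=1, col=0), (row=1, col=2), (row=2, col=3), (row=3, col=4), (row=4, col=5), (row=5, col=4), (row=6, col=3), (row=7, col=0), (row=7, col=2), (row=8, col=1)
  Distance 5: (row=0, col=0), (row=0, col=2), (row=1, col=3), (row=2, col=4), (row=3, col=5), (row=5, col=5), (row=6, col=4), (row=7, col=3), (row=8, col=0), (row=8, col=2), (row=9, col=1)
  Distance 6: (row=0, col=3), (row=1, col=4), (row=2, col=5), (row=6, col=5), (row=7, col=4), (row=8, col=3), (row=9, col=0), (row=9, col=2)
  Distance 7: (row=0, col=4), (row=1, col=5), (row=7, col=5), (row=8, col=4)
  Distance 8: (row=0, col=5), (row=8, col=5), (row=9, col=4)
  Distance 9: (row=9, col=5)
Total reachable: 58 (grid has 58 open cells total)

Answer: Reachable cells: 58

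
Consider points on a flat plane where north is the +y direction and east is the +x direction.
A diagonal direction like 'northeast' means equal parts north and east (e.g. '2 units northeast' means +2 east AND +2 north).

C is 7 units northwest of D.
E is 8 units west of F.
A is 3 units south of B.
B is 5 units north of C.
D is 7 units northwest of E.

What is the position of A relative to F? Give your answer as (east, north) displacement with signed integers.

Place F at the origin (east=0, north=0).
  E is 8 units west of F: delta (east=-8, north=+0); E at (east=-8, north=0).
  D is 7 units northwest of E: delta (east=-7, north=+7); D at (east=-15, north=7).
  C is 7 units northwest of D: delta (east=-7, north=+7); C at (east=-22, north=14).
  B is 5 units north of C: delta (east=+0, north=+5); B at (east=-22, north=19).
  A is 3 units south of B: delta (east=+0, north=-3); A at (east=-22, north=16).
Therefore A relative to F: (east=-22, north=16).

Answer: A is at (east=-22, north=16) relative to F.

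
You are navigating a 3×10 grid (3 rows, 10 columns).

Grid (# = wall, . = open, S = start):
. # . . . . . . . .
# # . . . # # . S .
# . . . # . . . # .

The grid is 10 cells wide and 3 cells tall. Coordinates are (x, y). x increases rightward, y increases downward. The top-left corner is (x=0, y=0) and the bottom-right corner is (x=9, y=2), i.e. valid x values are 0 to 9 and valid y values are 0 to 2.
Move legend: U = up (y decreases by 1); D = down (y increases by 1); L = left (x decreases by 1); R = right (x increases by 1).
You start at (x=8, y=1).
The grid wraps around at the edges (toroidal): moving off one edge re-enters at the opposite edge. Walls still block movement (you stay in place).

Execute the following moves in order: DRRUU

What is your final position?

Start: (x=8, y=1)
  D (down): blocked, stay at (x=8, y=1)
  R (right): (x=8, y=1) -> (x=9, y=1)
  R (right): blocked, stay at (x=9, y=1)
  U (up): (x=9, y=1) -> (x=9, y=0)
  U (up): (x=9, y=0) -> (x=9, y=2)
Final: (x=9, y=2)

Answer: Final position: (x=9, y=2)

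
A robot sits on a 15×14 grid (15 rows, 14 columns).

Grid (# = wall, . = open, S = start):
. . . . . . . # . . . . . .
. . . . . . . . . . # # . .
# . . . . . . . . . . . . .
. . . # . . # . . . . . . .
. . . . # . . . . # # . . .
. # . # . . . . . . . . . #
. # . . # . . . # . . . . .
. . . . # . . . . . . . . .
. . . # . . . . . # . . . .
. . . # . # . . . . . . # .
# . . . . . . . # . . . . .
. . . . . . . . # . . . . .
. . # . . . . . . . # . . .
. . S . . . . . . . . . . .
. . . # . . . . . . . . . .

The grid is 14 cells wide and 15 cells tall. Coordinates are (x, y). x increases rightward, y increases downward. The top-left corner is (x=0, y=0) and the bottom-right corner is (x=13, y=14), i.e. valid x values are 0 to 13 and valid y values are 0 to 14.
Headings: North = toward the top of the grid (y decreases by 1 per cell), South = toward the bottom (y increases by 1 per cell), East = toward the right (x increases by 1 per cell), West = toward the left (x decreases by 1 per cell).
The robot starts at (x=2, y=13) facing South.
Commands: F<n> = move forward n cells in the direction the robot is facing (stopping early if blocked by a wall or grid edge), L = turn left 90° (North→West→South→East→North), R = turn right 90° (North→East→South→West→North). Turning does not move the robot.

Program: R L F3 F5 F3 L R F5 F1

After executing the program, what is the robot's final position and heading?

Start: (x=2, y=13), facing South
  R: turn right, now facing West
  L: turn left, now facing South
  F3: move forward 1/3 (blocked), now at (x=2, y=14)
  F5: move forward 0/5 (blocked), now at (x=2, y=14)
  F3: move forward 0/3 (blocked), now at (x=2, y=14)
  L: turn left, now facing East
  R: turn right, now facing South
  F5: move forward 0/5 (blocked), now at (x=2, y=14)
  F1: move forward 0/1 (blocked), now at (x=2, y=14)
Final: (x=2, y=14), facing South

Answer: Final position: (x=2, y=14), facing South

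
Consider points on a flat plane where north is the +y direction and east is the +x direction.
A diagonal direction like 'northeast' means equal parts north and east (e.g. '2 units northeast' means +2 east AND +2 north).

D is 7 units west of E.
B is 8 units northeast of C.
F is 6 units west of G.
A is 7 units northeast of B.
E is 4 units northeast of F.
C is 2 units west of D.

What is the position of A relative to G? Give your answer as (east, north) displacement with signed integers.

Answer: A is at (east=4, north=19) relative to G.

Derivation:
Place G at the origin (east=0, north=0).
  F is 6 units west of G: delta (east=-6, north=+0); F at (east=-6, north=0).
  E is 4 units northeast of F: delta (east=+4, north=+4); E at (east=-2, north=4).
  D is 7 units west of E: delta (east=-7, north=+0); D at (east=-9, north=4).
  C is 2 units west of D: delta (east=-2, north=+0); C at (east=-11, north=4).
  B is 8 units northeast of C: delta (east=+8, north=+8); B at (east=-3, north=12).
  A is 7 units northeast of B: delta (east=+7, north=+7); A at (east=4, north=19).
Therefore A relative to G: (east=4, north=19).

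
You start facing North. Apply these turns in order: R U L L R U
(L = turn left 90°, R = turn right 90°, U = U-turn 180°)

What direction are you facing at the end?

Answer: Final heading: North

Derivation:
Start: North
  R (right (90° clockwise)) -> East
  U (U-turn (180°)) -> West
  L (left (90° counter-clockwise)) -> South
  L (left (90° counter-clockwise)) -> East
  R (right (90° clockwise)) -> South
  U (U-turn (180°)) -> North
Final: North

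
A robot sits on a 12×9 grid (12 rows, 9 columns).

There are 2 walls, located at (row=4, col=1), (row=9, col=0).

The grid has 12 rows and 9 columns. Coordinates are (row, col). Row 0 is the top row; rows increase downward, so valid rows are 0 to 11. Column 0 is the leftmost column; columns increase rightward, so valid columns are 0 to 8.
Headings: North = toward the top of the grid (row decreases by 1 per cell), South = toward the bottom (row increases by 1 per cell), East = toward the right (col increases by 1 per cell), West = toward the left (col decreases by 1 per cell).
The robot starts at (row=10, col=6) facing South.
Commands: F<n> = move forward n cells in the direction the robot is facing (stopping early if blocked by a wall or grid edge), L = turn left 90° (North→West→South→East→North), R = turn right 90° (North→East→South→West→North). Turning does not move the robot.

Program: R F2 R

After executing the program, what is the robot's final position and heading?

Start: (row=10, col=6), facing South
  R: turn right, now facing West
  F2: move forward 2, now at (row=10, col=4)
  R: turn right, now facing North
Final: (row=10, col=4), facing North

Answer: Final position: (row=10, col=4), facing North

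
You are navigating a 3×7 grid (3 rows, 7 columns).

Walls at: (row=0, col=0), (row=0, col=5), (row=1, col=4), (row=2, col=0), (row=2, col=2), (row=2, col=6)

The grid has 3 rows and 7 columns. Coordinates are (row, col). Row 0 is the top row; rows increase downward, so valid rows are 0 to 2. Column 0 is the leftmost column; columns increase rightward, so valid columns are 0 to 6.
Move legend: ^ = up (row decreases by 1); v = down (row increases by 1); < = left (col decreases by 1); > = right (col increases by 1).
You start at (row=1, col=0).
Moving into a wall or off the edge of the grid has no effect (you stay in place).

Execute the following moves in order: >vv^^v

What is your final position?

Answer: Final position: (row=1, col=1)

Derivation:
Start: (row=1, col=0)
  > (right): (row=1, col=0) -> (row=1, col=1)
  v (down): (row=1, col=1) -> (row=2, col=1)
  v (down): blocked, stay at (row=2, col=1)
  ^ (up): (row=2, col=1) -> (row=1, col=1)
  ^ (up): (row=1, col=1) -> (row=0, col=1)
  v (down): (row=0, col=1) -> (row=1, col=1)
Final: (row=1, col=1)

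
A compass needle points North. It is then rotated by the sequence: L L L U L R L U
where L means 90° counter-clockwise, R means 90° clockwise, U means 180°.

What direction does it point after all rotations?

Answer: Final heading: North

Derivation:
Start: North
  L (left (90° counter-clockwise)) -> West
  L (left (90° counter-clockwise)) -> South
  L (left (90° counter-clockwise)) -> East
  U (U-turn (180°)) -> West
  L (left (90° counter-clockwise)) -> South
  R (right (90° clockwise)) -> West
  L (left (90° counter-clockwise)) -> South
  U (U-turn (180°)) -> North
Final: North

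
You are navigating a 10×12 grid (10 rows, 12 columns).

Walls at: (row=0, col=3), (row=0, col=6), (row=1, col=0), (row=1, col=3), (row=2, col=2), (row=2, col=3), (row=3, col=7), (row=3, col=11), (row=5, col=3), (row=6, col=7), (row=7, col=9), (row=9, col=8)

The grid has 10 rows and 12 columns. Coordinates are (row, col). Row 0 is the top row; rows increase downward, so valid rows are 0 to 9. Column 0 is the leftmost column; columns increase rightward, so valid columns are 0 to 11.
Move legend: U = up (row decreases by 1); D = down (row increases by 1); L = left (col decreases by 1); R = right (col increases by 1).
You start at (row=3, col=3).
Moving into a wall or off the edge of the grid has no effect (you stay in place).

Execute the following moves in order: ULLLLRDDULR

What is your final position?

Answer: Final position: (row=4, col=1)

Derivation:
Start: (row=3, col=3)
  U (up): blocked, stay at (row=3, col=3)
  L (left): (row=3, col=3) -> (row=3, col=2)
  L (left): (row=3, col=2) -> (row=3, col=1)
  L (left): (row=3, col=1) -> (row=3, col=0)
  L (left): blocked, stay at (row=3, col=0)
  R (right): (row=3, col=0) -> (row=3, col=1)
  D (down): (row=3, col=1) -> (row=4, col=1)
  D (down): (row=4, col=1) -> (row=5, col=1)
  U (up): (row=5, col=1) -> (row=4, col=1)
  L (left): (row=4, col=1) -> (row=4, col=0)
  R (right): (row=4, col=0) -> (row=4, col=1)
Final: (row=4, col=1)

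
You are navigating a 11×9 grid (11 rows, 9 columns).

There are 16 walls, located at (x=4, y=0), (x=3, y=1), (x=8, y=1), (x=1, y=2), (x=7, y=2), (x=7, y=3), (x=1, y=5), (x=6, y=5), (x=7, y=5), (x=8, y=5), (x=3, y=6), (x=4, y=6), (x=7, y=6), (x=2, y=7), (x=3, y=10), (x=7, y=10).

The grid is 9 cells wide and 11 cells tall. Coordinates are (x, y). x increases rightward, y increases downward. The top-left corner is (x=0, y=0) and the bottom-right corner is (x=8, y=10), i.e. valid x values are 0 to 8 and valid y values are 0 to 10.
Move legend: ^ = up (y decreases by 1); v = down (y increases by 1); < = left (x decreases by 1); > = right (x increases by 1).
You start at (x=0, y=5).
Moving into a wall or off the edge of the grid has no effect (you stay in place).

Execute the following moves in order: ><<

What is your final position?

Answer: Final position: (x=0, y=5)

Derivation:
Start: (x=0, y=5)
  > (right): blocked, stay at (x=0, y=5)
  < (left): blocked, stay at (x=0, y=5)
  < (left): blocked, stay at (x=0, y=5)
Final: (x=0, y=5)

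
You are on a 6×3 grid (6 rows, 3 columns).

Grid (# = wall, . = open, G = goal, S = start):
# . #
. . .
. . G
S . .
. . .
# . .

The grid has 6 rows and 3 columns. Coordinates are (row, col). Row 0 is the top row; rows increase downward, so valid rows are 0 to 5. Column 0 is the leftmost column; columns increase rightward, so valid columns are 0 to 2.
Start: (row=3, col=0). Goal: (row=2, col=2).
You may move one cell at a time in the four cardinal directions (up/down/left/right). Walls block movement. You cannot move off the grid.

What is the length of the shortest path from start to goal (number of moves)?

Answer: Shortest path length: 3

Derivation:
BFS from (row=3, col=0) until reaching (row=2, col=2):
  Distance 0: (row=3, col=0)
  Distance 1: (row=2, col=0), (row=3, col=1), (row=4, col=0)
  Distance 2: (row=1, col=0), (row=2, col=1), (row=3, col=2), (row=4, col=1)
  Distance 3: (row=1, col=1), (row=2, col=2), (row=4, col=2), (row=5, col=1)  <- goal reached here
One shortest path (3 moves): (row=3, col=0) -> (row=3, col=1) -> (row=3, col=2) -> (row=2, col=2)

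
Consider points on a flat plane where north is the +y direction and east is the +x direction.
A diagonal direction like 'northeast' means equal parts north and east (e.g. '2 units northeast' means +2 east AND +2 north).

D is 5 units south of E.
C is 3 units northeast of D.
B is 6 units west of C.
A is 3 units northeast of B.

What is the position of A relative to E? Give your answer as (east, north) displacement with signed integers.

Answer: A is at (east=0, north=1) relative to E.

Derivation:
Place E at the origin (east=0, north=0).
  D is 5 units south of E: delta (east=+0, north=-5); D at (east=0, north=-5).
  C is 3 units northeast of D: delta (east=+3, north=+3); C at (east=3, north=-2).
  B is 6 units west of C: delta (east=-6, north=+0); B at (east=-3, north=-2).
  A is 3 units northeast of B: delta (east=+3, north=+3); A at (east=0, north=1).
Therefore A relative to E: (east=0, north=1).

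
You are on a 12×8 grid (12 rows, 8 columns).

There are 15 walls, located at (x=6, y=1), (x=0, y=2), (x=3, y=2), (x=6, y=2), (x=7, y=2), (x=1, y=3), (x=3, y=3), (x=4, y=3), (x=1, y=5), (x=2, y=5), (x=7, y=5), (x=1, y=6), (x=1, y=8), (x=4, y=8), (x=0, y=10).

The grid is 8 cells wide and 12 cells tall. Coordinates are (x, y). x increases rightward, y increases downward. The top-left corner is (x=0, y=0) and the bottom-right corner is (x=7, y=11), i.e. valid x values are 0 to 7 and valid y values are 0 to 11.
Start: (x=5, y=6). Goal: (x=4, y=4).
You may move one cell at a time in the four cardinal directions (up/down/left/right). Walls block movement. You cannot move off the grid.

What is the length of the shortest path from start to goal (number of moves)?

Answer: Shortest path length: 3

Derivation:
BFS from (x=5, y=6) until reaching (x=4, y=4):
  Distance 0: (x=5, y=6)
  Distance 1: (x=5, y=5), (x=4, y=6), (x=6, y=6), (x=5, y=7)
  Distance 2: (x=5, y=4), (x=4, y=5), (x=6, y=5), (x=3, y=6), (x=7, y=6), (x=4, y=7), (x=6, y=7), (x=5, y=8)
  Distance 3: (x=5, y=3), (x=4, y=4), (x=6, y=4), (x=3, y=5), (x=2, y=6), (x=3, y=7), (x=7, y=7), (x=6, y=8), (x=5, y=9)  <- goal reached here
One shortest path (3 moves): (x=5, y=6) -> (x=4, y=6) -> (x=4, y=5) -> (x=4, y=4)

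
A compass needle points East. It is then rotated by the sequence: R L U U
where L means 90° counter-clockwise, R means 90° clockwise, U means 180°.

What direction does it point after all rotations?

Start: East
  R (right (90° clockwise)) -> South
  L (left (90° counter-clockwise)) -> East
  U (U-turn (180°)) -> West
  U (U-turn (180°)) -> East
Final: East

Answer: Final heading: East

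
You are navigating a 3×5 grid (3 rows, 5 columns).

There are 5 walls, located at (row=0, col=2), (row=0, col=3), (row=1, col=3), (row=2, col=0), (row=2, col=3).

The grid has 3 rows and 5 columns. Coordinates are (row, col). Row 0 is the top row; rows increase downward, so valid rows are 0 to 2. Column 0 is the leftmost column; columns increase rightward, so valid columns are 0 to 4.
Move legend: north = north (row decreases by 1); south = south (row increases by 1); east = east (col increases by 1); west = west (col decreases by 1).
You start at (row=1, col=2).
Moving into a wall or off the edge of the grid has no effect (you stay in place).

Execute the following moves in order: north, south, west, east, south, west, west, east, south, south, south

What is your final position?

Start: (row=1, col=2)
  north (north): blocked, stay at (row=1, col=2)
  south (south): (row=1, col=2) -> (row=2, col=2)
  west (west): (row=2, col=2) -> (row=2, col=1)
  east (east): (row=2, col=1) -> (row=2, col=2)
  south (south): blocked, stay at (row=2, col=2)
  west (west): (row=2, col=2) -> (row=2, col=1)
  west (west): blocked, stay at (row=2, col=1)
  east (east): (row=2, col=1) -> (row=2, col=2)
  [×3]south (south): blocked, stay at (row=2, col=2)
Final: (row=2, col=2)

Answer: Final position: (row=2, col=2)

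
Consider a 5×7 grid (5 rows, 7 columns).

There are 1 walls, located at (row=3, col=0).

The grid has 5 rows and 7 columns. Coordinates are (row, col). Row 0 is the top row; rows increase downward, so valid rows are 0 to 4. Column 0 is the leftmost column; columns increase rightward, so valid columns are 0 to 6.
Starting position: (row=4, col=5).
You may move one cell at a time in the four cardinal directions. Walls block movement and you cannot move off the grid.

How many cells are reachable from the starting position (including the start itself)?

BFS flood-fill from (row=4, col=5):
  Distance 0: (row=4, col=5)
  Distance 1: (row=3, col=5), (row=4, col=4), (row=4, col=6)
  Distance 2: (row=2, col=5), (row=3, col=4), (row=3, col=6), (row=4, col=3)
  Distance 3: (row=1, col=5), (row=2, col=4), (row=2, col=6), (row=3, col=3), (row=4, col=2)
  Distance 4: (row=0, col=5), (row=1, col=4), (row=1, col=6), (row=2, col=3), (row=3, col=2), (row=4, col=1)
  Distance 5: (row=0, col=4), (row=0, col=6), (row=1, col=3), (row=2, col=2), (row=3, col=1), (row=4, col=0)
  Distance 6: (row=0, col=3), (row=1, col=2), (row=2, col=1)
  Distance 7: (row=0, col=2), (row=1, col=1), (row=2, col=0)
  Distance 8: (row=0, col=1), (row=1, col=0)
  Distance 9: (row=0, col=0)
Total reachable: 34 (grid has 34 open cells total)

Answer: Reachable cells: 34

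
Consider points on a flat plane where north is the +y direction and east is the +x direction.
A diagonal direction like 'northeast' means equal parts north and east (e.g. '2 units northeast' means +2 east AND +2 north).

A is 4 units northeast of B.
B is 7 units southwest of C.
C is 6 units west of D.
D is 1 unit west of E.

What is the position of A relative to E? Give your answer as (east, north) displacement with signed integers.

Place E at the origin (east=0, north=0).
  D is 1 unit west of E: delta (east=-1, north=+0); D at (east=-1, north=0).
  C is 6 units west of D: delta (east=-6, north=+0); C at (east=-7, north=0).
  B is 7 units southwest of C: delta (east=-7, north=-7); B at (east=-14, north=-7).
  A is 4 units northeast of B: delta (east=+4, north=+4); A at (east=-10, north=-3).
Therefore A relative to E: (east=-10, north=-3).

Answer: A is at (east=-10, north=-3) relative to E.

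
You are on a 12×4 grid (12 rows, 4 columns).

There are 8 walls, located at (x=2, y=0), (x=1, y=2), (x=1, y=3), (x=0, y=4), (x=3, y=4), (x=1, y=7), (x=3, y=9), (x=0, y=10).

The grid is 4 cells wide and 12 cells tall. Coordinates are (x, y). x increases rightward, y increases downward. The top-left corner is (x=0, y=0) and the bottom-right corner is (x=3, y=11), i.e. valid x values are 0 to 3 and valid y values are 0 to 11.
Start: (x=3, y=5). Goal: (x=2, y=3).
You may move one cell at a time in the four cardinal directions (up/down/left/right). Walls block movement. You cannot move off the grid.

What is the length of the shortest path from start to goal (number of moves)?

Answer: Shortest path length: 3

Derivation:
BFS from (x=3, y=5) until reaching (x=2, y=3):
  Distance 0: (x=3, y=5)
  Distance 1: (x=2, y=5), (x=3, y=6)
  Distance 2: (x=2, y=4), (x=1, y=5), (x=2, y=6), (x=3, y=7)
  Distance 3: (x=2, y=3), (x=1, y=4), (x=0, y=5), (x=1, y=6), (x=2, y=7), (x=3, y=8)  <- goal reached here
One shortest path (3 moves): (x=3, y=5) -> (x=2, y=5) -> (x=2, y=4) -> (x=2, y=3)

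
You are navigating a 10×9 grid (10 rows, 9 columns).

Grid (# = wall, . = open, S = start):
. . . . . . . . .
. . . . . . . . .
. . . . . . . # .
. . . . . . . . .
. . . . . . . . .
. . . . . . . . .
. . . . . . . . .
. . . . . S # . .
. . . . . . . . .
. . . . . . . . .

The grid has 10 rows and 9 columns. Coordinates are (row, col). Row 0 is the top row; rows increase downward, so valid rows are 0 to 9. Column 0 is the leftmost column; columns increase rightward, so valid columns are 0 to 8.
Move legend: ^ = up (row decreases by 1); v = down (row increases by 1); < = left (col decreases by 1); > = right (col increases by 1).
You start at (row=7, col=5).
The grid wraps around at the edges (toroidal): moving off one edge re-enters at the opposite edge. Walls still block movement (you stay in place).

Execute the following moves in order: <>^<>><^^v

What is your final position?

Start: (row=7, col=5)
  < (left): (row=7, col=5) -> (row=7, col=4)
  > (right): (row=7, col=4) -> (row=7, col=5)
  ^ (up): (row=7, col=5) -> (row=6, col=5)
  < (left): (row=6, col=5) -> (row=6, col=4)
  > (right): (row=6, col=4) -> (row=6, col=5)
  > (right): (row=6, col=5) -> (row=6, col=6)
  < (left): (row=6, col=6) -> (row=6, col=5)
  ^ (up): (row=6, col=5) -> (row=5, col=5)
  ^ (up): (row=5, col=5) -> (row=4, col=5)
  v (down): (row=4, col=5) -> (row=5, col=5)
Final: (row=5, col=5)

Answer: Final position: (row=5, col=5)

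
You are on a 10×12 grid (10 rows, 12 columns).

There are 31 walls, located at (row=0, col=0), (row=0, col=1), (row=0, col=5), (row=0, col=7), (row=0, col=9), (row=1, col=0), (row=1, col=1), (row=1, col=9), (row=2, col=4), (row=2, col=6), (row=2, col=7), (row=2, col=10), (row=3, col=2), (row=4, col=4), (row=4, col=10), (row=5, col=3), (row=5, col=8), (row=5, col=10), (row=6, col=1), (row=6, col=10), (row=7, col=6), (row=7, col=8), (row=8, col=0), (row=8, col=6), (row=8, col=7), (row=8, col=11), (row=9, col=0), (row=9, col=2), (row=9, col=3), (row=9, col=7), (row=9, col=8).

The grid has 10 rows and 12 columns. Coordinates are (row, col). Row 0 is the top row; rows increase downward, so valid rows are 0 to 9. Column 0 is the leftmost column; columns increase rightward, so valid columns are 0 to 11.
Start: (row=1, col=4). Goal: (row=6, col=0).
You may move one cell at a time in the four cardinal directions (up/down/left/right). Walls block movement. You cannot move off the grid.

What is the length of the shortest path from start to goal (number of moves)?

BFS from (row=1, col=4) until reaching (row=6, col=0):
  Distance 0: (row=1, col=4)
  Distance 1: (row=0, col=4), (row=1, col=3), (row=1, col=5)
  Distance 2: (row=0, col=3), (row=1, col=2), (row=1, col=6), (row=2, col=3), (row=2, col=5)
  Distance 3: (row=0, col=2), (row=0, col=6), (row=1, col=7), (row=2, col=2), (row=3, col=3), (row=3, col=5)
  Distance 4: (row=1, col=8), (row=2, col=1), (row=3, col=4), (row=3, col=6), (row=4, col=3), (row=4, col=5)
  Distance 5: (row=0, col=8), (row=2, col=0), (row=2, col=8), (row=3, col=1), (row=3, col=7), (row=4, col=2), (row=4, col=6), (row=5, col=5)
  Distance 6: (row=2, col=9), (row=3, col=0), (row=3, col=8), (row=4, col=1), (row=4, col=7), (row=5, col=2), (row=5, col=4), (row=5, col=6), (row=6, col=5)
  Distance 7: (row=3, col=9), (row=4, col=0), (row=4, col=8), (row=5, col=1), (row=5, col=7), (row=6, col=2), (row=6, col=4), (row=6, col=6), (row=7, col=5)
  Distance 8: (row=3, col=10), (row=4, col=9), (row=5, col=0), (row=6, col=3), (row=6, col=7), (row=7, col=2), (row=7, col=4), (row=8, col=5)
  Distance 9: (row=3, col=11), (row=5, col=9), (row=6, col=0), (row=6, col=8), (row=7, col=1), (row=7, col=3), (row=7, col=7), (row=8, col=2), (row=8, col=4), (row=9, col=5)  <- goal reached here
One shortest path (9 moves): (row=1, col=4) -> (row=1, col=3) -> (row=1, col=2) -> (row=2, col=2) -> (row=2, col=1) -> (row=2, col=0) -> (row=3, col=0) -> (row=4, col=0) -> (row=5, col=0) -> (row=6, col=0)

Answer: Shortest path length: 9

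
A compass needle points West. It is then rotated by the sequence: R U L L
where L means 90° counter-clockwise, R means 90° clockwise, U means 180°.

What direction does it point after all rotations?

Answer: Final heading: North

Derivation:
Start: West
  R (right (90° clockwise)) -> North
  U (U-turn (180°)) -> South
  L (left (90° counter-clockwise)) -> East
  L (left (90° counter-clockwise)) -> North
Final: North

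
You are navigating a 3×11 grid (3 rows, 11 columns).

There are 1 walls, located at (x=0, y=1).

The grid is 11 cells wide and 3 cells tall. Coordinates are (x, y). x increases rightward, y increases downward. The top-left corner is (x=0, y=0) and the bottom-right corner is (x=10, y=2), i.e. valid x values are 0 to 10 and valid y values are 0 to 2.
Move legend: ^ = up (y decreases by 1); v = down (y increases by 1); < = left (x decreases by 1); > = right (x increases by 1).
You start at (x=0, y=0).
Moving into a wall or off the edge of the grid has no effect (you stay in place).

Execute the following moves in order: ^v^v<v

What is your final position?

Answer: Final position: (x=0, y=0)

Derivation:
Start: (x=0, y=0)
  ^ (up): blocked, stay at (x=0, y=0)
  v (down): blocked, stay at (x=0, y=0)
  ^ (up): blocked, stay at (x=0, y=0)
  v (down): blocked, stay at (x=0, y=0)
  < (left): blocked, stay at (x=0, y=0)
  v (down): blocked, stay at (x=0, y=0)
Final: (x=0, y=0)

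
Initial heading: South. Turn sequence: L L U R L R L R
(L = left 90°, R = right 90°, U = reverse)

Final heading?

Start: South
  L (left (90° counter-clockwise)) -> East
  L (left (90° counter-clockwise)) -> North
  U (U-turn (180°)) -> South
  R (right (90° clockwise)) -> West
  L (left (90° counter-clockwise)) -> South
  R (right (90° clockwise)) -> West
  L (left (90° counter-clockwise)) -> South
  R (right (90° clockwise)) -> West
Final: West

Answer: Final heading: West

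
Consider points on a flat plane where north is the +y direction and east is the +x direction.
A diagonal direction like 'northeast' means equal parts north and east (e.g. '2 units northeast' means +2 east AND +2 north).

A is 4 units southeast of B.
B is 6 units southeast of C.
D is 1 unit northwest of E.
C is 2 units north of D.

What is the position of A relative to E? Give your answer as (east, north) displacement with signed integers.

Place E at the origin (east=0, north=0).
  D is 1 unit northwest of E: delta (east=-1, north=+1); D at (east=-1, north=1).
  C is 2 units north of D: delta (east=+0, north=+2); C at (east=-1, north=3).
  B is 6 units southeast of C: delta (east=+6, north=-6); B at (east=5, north=-3).
  A is 4 units southeast of B: delta (east=+4, north=-4); A at (east=9, north=-7).
Therefore A relative to E: (east=9, north=-7).

Answer: A is at (east=9, north=-7) relative to E.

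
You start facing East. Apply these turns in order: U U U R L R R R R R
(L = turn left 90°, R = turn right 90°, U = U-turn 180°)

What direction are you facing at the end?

Answer: Final heading: North

Derivation:
Start: East
  U (U-turn (180°)) -> West
  U (U-turn (180°)) -> East
  U (U-turn (180°)) -> West
  R (right (90° clockwise)) -> North
  L (left (90° counter-clockwise)) -> West
  R (right (90° clockwise)) -> North
  R (right (90° clockwise)) -> East
  R (right (90° clockwise)) -> South
  R (right (90° clockwise)) -> West
  R (right (90° clockwise)) -> North
Final: North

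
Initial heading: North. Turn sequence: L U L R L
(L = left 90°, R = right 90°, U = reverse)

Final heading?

Start: North
  L (left (90° counter-clockwise)) -> West
  U (U-turn (180°)) -> East
  L (left (90° counter-clockwise)) -> North
  R (right (90° clockwise)) -> East
  L (left (90° counter-clockwise)) -> North
Final: North

Answer: Final heading: North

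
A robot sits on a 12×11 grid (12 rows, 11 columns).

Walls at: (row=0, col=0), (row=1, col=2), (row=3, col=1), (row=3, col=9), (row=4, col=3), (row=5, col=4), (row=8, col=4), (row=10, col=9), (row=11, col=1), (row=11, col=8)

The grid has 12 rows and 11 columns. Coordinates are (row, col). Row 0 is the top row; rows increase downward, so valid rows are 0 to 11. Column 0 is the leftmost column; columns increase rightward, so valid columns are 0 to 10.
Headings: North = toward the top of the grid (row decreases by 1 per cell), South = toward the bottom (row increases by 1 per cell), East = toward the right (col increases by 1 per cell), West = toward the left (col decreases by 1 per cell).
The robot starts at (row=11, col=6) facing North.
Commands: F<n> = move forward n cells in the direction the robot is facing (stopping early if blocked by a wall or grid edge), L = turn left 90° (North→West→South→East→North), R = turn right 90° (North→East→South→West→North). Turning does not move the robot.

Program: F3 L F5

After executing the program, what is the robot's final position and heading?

Answer: Final position: (row=8, col=5), facing West

Derivation:
Start: (row=11, col=6), facing North
  F3: move forward 3, now at (row=8, col=6)
  L: turn left, now facing West
  F5: move forward 1/5 (blocked), now at (row=8, col=5)
Final: (row=8, col=5), facing West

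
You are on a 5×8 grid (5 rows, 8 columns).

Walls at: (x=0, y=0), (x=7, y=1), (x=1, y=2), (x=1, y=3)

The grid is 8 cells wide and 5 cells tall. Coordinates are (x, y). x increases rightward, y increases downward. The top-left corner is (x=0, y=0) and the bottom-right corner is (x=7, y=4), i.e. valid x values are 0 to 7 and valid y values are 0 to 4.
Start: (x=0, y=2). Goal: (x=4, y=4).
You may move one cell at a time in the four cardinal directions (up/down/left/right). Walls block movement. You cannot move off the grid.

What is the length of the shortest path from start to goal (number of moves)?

Answer: Shortest path length: 6

Derivation:
BFS from (x=0, y=2) until reaching (x=4, y=4):
  Distance 0: (x=0, y=2)
  Distance 1: (x=0, y=1), (x=0, y=3)
  Distance 2: (x=1, y=1), (x=0, y=4)
  Distance 3: (x=1, y=0), (x=2, y=1), (x=1, y=4)
  Distance 4: (x=2, y=0), (x=3, y=1), (x=2, y=2), (x=2, y=4)
  Distance 5: (x=3, y=0), (x=4, y=1), (x=3, y=2), (x=2, y=3), (x=3, y=4)
  Distance 6: (x=4, y=0), (x=5, y=1), (x=4, y=2), (x=3, y=3), (x=4, y=4)  <- goal reached here
One shortest path (6 moves): (x=0, y=2) -> (x=0, y=3) -> (x=0, y=4) -> (x=1, y=4) -> (x=2, y=4) -> (x=3, y=4) -> (x=4, y=4)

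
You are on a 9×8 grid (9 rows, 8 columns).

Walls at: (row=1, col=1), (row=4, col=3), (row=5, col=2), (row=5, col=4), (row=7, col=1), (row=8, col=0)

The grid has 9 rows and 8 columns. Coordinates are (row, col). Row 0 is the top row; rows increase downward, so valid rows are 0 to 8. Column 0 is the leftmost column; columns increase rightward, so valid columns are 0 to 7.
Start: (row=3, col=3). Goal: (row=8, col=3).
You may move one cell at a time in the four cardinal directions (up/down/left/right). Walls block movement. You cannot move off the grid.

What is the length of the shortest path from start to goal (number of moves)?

BFS from (row=3, col=3) until reaching (row=8, col=3):
  Distance 0: (row=3, col=3)
  Distance 1: (row=2, col=3), (row=3, col=2), (row=3, col=4)
  Distance 2: (row=1, col=3), (row=2, col=2), (row=2, col=4), (row=3, col=1), (row=3, col=5), (row=4, col=2), (row=4, col=4)
  Distance 3: (row=0, col=3), (row=1, col=2), (row=1, col=4), (row=2, col=1), (row=2, col=5), (row=3, col=0), (row=3, col=6), (row=4, col=1), (row=4, col=5)
  Distance 4: (row=0, col=2), (row=0, col=4), (row=1, col=5), (row=2, col=0), (row=2, col=6), (row=3, col=7), (row=4, col=0), (row=4, col=6), (row=5, col=1), (row=5, col=5)
  Distance 5: (row=0, col=1), (row=0, col=5), (row=1, col=0), (row=1, col=6), (row=2, col=7), (row=4, col=7), (row=5, col=0), (row=5, col=6), (row=6, col=1), (row=6, col=5)
  Distance 6: (row=0, col=0), (row=0, col=6), (row=1, col=7), (row=5, col=7), (row=6, col=0), (row=6, col=2), (row=6, col=4), (row=6, col=6), (row=7, col=5)
  Distance 7: (row=0, col=7), (row=6, col=3), (row=6, col=7), (row=7, col=0), (row=7, col=2), (row=7, col=4), (row=7, col=6), (row=8, col=5)
  Distance 8: (row=5, col=3), (row=7, col=3), (row=7, col=7), (row=8, col=2), (row=8, col=4), (row=8, col=6)
  Distance 9: (row=8, col=1), (row=8, col=3), (row=8, col=7)  <- goal reached here
One shortest path (9 moves): (row=3, col=3) -> (row=3, col=4) -> (row=3, col=5) -> (row=4, col=5) -> (row=5, col=5) -> (row=6, col=5) -> (row=6, col=4) -> (row=6, col=3) -> (row=7, col=3) -> (row=8, col=3)

Answer: Shortest path length: 9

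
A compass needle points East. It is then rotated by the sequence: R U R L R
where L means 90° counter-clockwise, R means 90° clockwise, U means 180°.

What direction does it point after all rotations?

Answer: Final heading: East

Derivation:
Start: East
  R (right (90° clockwise)) -> South
  U (U-turn (180°)) -> North
  R (right (90° clockwise)) -> East
  L (left (90° counter-clockwise)) -> North
  R (right (90° clockwise)) -> East
Final: East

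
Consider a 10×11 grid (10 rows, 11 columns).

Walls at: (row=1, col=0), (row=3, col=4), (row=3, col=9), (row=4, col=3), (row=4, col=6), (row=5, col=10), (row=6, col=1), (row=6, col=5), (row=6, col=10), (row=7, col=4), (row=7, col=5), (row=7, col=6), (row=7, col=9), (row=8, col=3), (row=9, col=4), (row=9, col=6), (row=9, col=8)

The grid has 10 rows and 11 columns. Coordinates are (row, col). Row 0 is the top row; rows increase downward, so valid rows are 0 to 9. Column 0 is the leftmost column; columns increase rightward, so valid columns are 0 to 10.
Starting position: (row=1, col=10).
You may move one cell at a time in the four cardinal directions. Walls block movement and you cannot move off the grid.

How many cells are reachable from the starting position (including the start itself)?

BFS flood-fill from (row=1, col=10):
  Distance 0: (row=1, col=10)
  Distance 1: (row=0, col=10), (row=1, col=9), (row=2, col=10)
  Distance 2: (row=0, col=9), (row=1, col=8), (row=2, col=9), (row=3, col=10)
  Distance 3: (row=0, col=8), (row=1, col=7), (row=2, col=8), (row=4, col=10)
  Distance 4: (row=0, col=7), (row=1, col=6), (row=2, col=7), (row=3, col=8), (row=4, col=9)
  Distance 5: (row=0, col=6), (row=1, col=5), (row=2, col=6), (row=3, col=7), (row=4, col=8), (row=5, col=9)
  Distance 6: (row=0, col=5), (row=1, col=4), (row=2, col=5), (row=3, col=6), (row=4, col=7), (row=5, col=8), (row=6, col=9)
  Distance 7: (row=0, col=4), (row=1, col=3), (row=2, col=4), (row=3, col=5), (row=5, col=7), (row=6, col=8)
  Distance 8: (row=0, col=3), (row=1, col=2), (row=2, col=3), (row=4, col=5), (row=5, col=6), (row=6, col=7), (row=7, col=8)
  Distance 9: (row=0, col=2), (row=1, col=1), (row=2, col=2), (row=3, col=3), (row=4, col=4), (row=5, col=5), (row=6, col=6), (row=7, col=7), (row=8, col=8)
  Distance 10: (row=0, col=1), (row=2, col=1), (row=3, col=2), (row=5, col=4), (row=8, col=7), (row=8, col=9)
  Distance 11: (row=0, col=0), (row=2, col=0), (row=3, col=1), (row=4, col=2), (row=5, col=3), (row=6, col=4), (row=8, col=6), (row=8, col=10), (row=9, col=7), (row=9, col=9)
  Distance 12: (row=3, col=0), (row=4, col=1), (row=5, col=2), (row=6, col=3), (row=7, col=10), (row=8, col=5), (row=9, col=10)
  Distance 13: (row=4, col=0), (row=5, col=1), (row=6, col=2), (row=7, col=3), (row=8, col=4), (row=9, col=5)
  Distance 14: (row=5, col=0), (row=7, col=2)
  Distance 15: (row=6, col=0), (row=7, col=1), (row=8, col=2)
  Distance 16: (row=7, col=0), (row=8, col=1), (row=9, col=2)
  Distance 17: (row=8, col=0), (row=9, col=1), (row=9, col=3)
  Distance 18: (row=9, col=0)
Total reachable: 93 (grid has 93 open cells total)

Answer: Reachable cells: 93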